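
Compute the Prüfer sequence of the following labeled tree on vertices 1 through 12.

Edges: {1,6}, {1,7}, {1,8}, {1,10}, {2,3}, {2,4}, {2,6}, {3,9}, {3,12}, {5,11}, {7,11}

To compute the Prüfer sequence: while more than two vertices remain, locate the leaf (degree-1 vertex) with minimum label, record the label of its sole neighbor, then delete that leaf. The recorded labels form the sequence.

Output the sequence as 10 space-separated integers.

Step 1: leaves = {4,5,8,9,10,12}. Remove smallest leaf 4, emit neighbor 2.
Step 2: leaves = {5,8,9,10,12}. Remove smallest leaf 5, emit neighbor 11.
Step 3: leaves = {8,9,10,11,12}. Remove smallest leaf 8, emit neighbor 1.
Step 4: leaves = {9,10,11,12}. Remove smallest leaf 9, emit neighbor 3.
Step 5: leaves = {10,11,12}. Remove smallest leaf 10, emit neighbor 1.
Step 6: leaves = {11,12}. Remove smallest leaf 11, emit neighbor 7.
Step 7: leaves = {7,12}. Remove smallest leaf 7, emit neighbor 1.
Step 8: leaves = {1,12}. Remove smallest leaf 1, emit neighbor 6.
Step 9: leaves = {6,12}. Remove smallest leaf 6, emit neighbor 2.
Step 10: leaves = {2,12}. Remove smallest leaf 2, emit neighbor 3.
Done: 2 vertices remain (3, 12). Sequence = [2 11 1 3 1 7 1 6 2 3]

Answer: 2 11 1 3 1 7 1 6 2 3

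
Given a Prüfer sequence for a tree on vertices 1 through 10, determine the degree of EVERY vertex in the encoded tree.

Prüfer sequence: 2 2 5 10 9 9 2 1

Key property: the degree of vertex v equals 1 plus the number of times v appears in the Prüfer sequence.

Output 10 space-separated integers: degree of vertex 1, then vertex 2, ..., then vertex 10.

Answer: 2 4 1 1 2 1 1 1 3 2

Derivation:
p_1 = 2: count[2] becomes 1
p_2 = 2: count[2] becomes 2
p_3 = 5: count[5] becomes 1
p_4 = 10: count[10] becomes 1
p_5 = 9: count[9] becomes 1
p_6 = 9: count[9] becomes 2
p_7 = 2: count[2] becomes 3
p_8 = 1: count[1] becomes 1
Degrees (1 + count): deg[1]=1+1=2, deg[2]=1+3=4, deg[3]=1+0=1, deg[4]=1+0=1, deg[5]=1+1=2, deg[6]=1+0=1, deg[7]=1+0=1, deg[8]=1+0=1, deg[9]=1+2=3, deg[10]=1+1=2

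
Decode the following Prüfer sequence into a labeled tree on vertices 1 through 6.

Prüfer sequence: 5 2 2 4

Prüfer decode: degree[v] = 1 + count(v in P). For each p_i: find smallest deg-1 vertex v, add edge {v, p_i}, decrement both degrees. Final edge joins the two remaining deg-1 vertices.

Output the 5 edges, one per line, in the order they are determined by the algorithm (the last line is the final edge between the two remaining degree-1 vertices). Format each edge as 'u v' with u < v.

Answer: 1 5
2 3
2 5
2 4
4 6

Derivation:
Initial degrees: {1:1, 2:3, 3:1, 4:2, 5:2, 6:1}
Step 1: smallest deg-1 vertex = 1, p_1 = 5. Add edge {1,5}. Now deg[1]=0, deg[5]=1.
Step 2: smallest deg-1 vertex = 3, p_2 = 2. Add edge {2,3}. Now deg[3]=0, deg[2]=2.
Step 3: smallest deg-1 vertex = 5, p_3 = 2. Add edge {2,5}. Now deg[5]=0, deg[2]=1.
Step 4: smallest deg-1 vertex = 2, p_4 = 4. Add edge {2,4}. Now deg[2]=0, deg[4]=1.
Final: two remaining deg-1 vertices are 4, 6. Add edge {4,6}.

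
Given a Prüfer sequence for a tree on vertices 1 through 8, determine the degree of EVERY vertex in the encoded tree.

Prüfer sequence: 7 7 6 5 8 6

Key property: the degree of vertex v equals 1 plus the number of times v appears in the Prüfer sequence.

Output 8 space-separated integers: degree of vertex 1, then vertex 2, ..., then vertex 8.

p_1 = 7: count[7] becomes 1
p_2 = 7: count[7] becomes 2
p_3 = 6: count[6] becomes 1
p_4 = 5: count[5] becomes 1
p_5 = 8: count[8] becomes 1
p_6 = 6: count[6] becomes 2
Degrees (1 + count): deg[1]=1+0=1, deg[2]=1+0=1, deg[3]=1+0=1, deg[4]=1+0=1, deg[5]=1+1=2, deg[6]=1+2=3, deg[7]=1+2=3, deg[8]=1+1=2

Answer: 1 1 1 1 2 3 3 2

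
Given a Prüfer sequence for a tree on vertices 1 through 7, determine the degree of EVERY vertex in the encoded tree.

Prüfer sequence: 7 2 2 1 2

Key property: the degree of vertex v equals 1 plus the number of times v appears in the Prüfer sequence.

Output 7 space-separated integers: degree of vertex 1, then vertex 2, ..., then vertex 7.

p_1 = 7: count[7] becomes 1
p_2 = 2: count[2] becomes 1
p_3 = 2: count[2] becomes 2
p_4 = 1: count[1] becomes 1
p_5 = 2: count[2] becomes 3
Degrees (1 + count): deg[1]=1+1=2, deg[2]=1+3=4, deg[3]=1+0=1, deg[4]=1+0=1, deg[5]=1+0=1, deg[6]=1+0=1, deg[7]=1+1=2

Answer: 2 4 1 1 1 1 2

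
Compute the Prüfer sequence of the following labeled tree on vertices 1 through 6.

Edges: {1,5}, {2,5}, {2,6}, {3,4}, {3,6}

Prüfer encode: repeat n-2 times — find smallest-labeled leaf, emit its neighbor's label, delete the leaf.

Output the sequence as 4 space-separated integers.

Answer: 5 3 6 2

Derivation:
Step 1: leaves = {1,4}. Remove smallest leaf 1, emit neighbor 5.
Step 2: leaves = {4,5}. Remove smallest leaf 4, emit neighbor 3.
Step 3: leaves = {3,5}. Remove smallest leaf 3, emit neighbor 6.
Step 4: leaves = {5,6}. Remove smallest leaf 5, emit neighbor 2.
Done: 2 vertices remain (2, 6). Sequence = [5 3 6 2]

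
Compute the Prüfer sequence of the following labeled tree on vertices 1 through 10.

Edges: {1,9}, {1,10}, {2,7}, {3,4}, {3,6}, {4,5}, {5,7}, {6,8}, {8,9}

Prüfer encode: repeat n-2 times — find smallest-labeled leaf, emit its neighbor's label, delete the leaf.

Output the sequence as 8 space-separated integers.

Step 1: leaves = {2,10}. Remove smallest leaf 2, emit neighbor 7.
Step 2: leaves = {7,10}. Remove smallest leaf 7, emit neighbor 5.
Step 3: leaves = {5,10}. Remove smallest leaf 5, emit neighbor 4.
Step 4: leaves = {4,10}. Remove smallest leaf 4, emit neighbor 3.
Step 5: leaves = {3,10}. Remove smallest leaf 3, emit neighbor 6.
Step 6: leaves = {6,10}. Remove smallest leaf 6, emit neighbor 8.
Step 7: leaves = {8,10}. Remove smallest leaf 8, emit neighbor 9.
Step 8: leaves = {9,10}. Remove smallest leaf 9, emit neighbor 1.
Done: 2 vertices remain (1, 10). Sequence = [7 5 4 3 6 8 9 1]

Answer: 7 5 4 3 6 8 9 1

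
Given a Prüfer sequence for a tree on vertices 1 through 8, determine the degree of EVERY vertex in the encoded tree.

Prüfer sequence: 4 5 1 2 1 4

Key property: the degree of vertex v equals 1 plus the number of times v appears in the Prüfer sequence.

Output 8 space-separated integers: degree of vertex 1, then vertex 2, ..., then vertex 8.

p_1 = 4: count[4] becomes 1
p_2 = 5: count[5] becomes 1
p_3 = 1: count[1] becomes 1
p_4 = 2: count[2] becomes 1
p_5 = 1: count[1] becomes 2
p_6 = 4: count[4] becomes 2
Degrees (1 + count): deg[1]=1+2=3, deg[2]=1+1=2, deg[3]=1+0=1, deg[4]=1+2=3, deg[5]=1+1=2, deg[6]=1+0=1, deg[7]=1+0=1, deg[8]=1+0=1

Answer: 3 2 1 3 2 1 1 1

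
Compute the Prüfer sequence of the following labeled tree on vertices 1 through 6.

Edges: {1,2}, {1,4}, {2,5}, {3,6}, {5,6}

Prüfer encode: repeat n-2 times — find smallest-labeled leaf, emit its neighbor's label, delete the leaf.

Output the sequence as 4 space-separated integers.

Step 1: leaves = {3,4}. Remove smallest leaf 3, emit neighbor 6.
Step 2: leaves = {4,6}. Remove smallest leaf 4, emit neighbor 1.
Step 3: leaves = {1,6}. Remove smallest leaf 1, emit neighbor 2.
Step 4: leaves = {2,6}. Remove smallest leaf 2, emit neighbor 5.
Done: 2 vertices remain (5, 6). Sequence = [6 1 2 5]

Answer: 6 1 2 5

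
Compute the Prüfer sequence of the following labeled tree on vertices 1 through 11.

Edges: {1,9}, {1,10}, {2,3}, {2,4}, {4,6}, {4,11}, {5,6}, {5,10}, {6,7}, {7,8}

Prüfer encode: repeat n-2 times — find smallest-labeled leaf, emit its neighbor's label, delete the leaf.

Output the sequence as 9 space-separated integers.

Answer: 2 4 7 6 1 10 5 6 4

Derivation:
Step 1: leaves = {3,8,9,11}. Remove smallest leaf 3, emit neighbor 2.
Step 2: leaves = {2,8,9,11}. Remove smallest leaf 2, emit neighbor 4.
Step 3: leaves = {8,9,11}. Remove smallest leaf 8, emit neighbor 7.
Step 4: leaves = {7,9,11}. Remove smallest leaf 7, emit neighbor 6.
Step 5: leaves = {9,11}. Remove smallest leaf 9, emit neighbor 1.
Step 6: leaves = {1,11}. Remove smallest leaf 1, emit neighbor 10.
Step 7: leaves = {10,11}. Remove smallest leaf 10, emit neighbor 5.
Step 8: leaves = {5,11}. Remove smallest leaf 5, emit neighbor 6.
Step 9: leaves = {6,11}. Remove smallest leaf 6, emit neighbor 4.
Done: 2 vertices remain (4, 11). Sequence = [2 4 7 6 1 10 5 6 4]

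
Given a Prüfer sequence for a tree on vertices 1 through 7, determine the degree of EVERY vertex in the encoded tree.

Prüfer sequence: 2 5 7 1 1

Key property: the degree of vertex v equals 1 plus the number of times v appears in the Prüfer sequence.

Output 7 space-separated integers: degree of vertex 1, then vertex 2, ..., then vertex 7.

Answer: 3 2 1 1 2 1 2

Derivation:
p_1 = 2: count[2] becomes 1
p_2 = 5: count[5] becomes 1
p_3 = 7: count[7] becomes 1
p_4 = 1: count[1] becomes 1
p_5 = 1: count[1] becomes 2
Degrees (1 + count): deg[1]=1+2=3, deg[2]=1+1=2, deg[3]=1+0=1, deg[4]=1+0=1, deg[5]=1+1=2, deg[6]=1+0=1, deg[7]=1+1=2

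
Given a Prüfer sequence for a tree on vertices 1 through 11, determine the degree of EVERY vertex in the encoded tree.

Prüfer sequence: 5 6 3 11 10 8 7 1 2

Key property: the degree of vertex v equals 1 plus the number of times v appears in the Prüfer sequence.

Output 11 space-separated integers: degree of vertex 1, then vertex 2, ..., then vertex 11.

p_1 = 5: count[5] becomes 1
p_2 = 6: count[6] becomes 1
p_3 = 3: count[3] becomes 1
p_4 = 11: count[11] becomes 1
p_5 = 10: count[10] becomes 1
p_6 = 8: count[8] becomes 1
p_7 = 7: count[7] becomes 1
p_8 = 1: count[1] becomes 1
p_9 = 2: count[2] becomes 1
Degrees (1 + count): deg[1]=1+1=2, deg[2]=1+1=2, deg[3]=1+1=2, deg[4]=1+0=1, deg[5]=1+1=2, deg[6]=1+1=2, deg[7]=1+1=2, deg[8]=1+1=2, deg[9]=1+0=1, deg[10]=1+1=2, deg[11]=1+1=2

Answer: 2 2 2 1 2 2 2 2 1 2 2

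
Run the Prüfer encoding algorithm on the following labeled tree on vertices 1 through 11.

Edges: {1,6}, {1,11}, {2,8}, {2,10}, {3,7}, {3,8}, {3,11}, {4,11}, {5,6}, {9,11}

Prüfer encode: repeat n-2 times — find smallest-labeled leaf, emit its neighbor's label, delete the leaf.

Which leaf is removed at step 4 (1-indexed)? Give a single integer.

Answer: 1

Derivation:
Step 1: current leaves = {4,5,7,9,10}. Remove leaf 4 (neighbor: 11).
Step 2: current leaves = {5,7,9,10}. Remove leaf 5 (neighbor: 6).
Step 3: current leaves = {6,7,9,10}. Remove leaf 6 (neighbor: 1).
Step 4: current leaves = {1,7,9,10}. Remove leaf 1 (neighbor: 11).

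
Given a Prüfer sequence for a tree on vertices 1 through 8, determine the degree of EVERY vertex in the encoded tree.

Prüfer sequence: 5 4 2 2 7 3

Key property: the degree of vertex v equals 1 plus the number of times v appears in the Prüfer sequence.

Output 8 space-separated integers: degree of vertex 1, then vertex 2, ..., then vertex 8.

p_1 = 5: count[5] becomes 1
p_2 = 4: count[4] becomes 1
p_3 = 2: count[2] becomes 1
p_4 = 2: count[2] becomes 2
p_5 = 7: count[7] becomes 1
p_6 = 3: count[3] becomes 1
Degrees (1 + count): deg[1]=1+0=1, deg[2]=1+2=3, deg[3]=1+1=2, deg[4]=1+1=2, deg[5]=1+1=2, deg[6]=1+0=1, deg[7]=1+1=2, deg[8]=1+0=1

Answer: 1 3 2 2 2 1 2 1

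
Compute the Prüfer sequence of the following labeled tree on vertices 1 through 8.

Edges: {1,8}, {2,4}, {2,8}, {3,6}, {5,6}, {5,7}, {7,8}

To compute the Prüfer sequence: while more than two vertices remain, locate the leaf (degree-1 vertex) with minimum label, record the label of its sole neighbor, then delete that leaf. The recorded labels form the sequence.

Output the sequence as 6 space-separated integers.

Answer: 8 6 2 8 5 7

Derivation:
Step 1: leaves = {1,3,4}. Remove smallest leaf 1, emit neighbor 8.
Step 2: leaves = {3,4}. Remove smallest leaf 3, emit neighbor 6.
Step 3: leaves = {4,6}. Remove smallest leaf 4, emit neighbor 2.
Step 4: leaves = {2,6}. Remove smallest leaf 2, emit neighbor 8.
Step 5: leaves = {6,8}. Remove smallest leaf 6, emit neighbor 5.
Step 6: leaves = {5,8}. Remove smallest leaf 5, emit neighbor 7.
Done: 2 vertices remain (7, 8). Sequence = [8 6 2 8 5 7]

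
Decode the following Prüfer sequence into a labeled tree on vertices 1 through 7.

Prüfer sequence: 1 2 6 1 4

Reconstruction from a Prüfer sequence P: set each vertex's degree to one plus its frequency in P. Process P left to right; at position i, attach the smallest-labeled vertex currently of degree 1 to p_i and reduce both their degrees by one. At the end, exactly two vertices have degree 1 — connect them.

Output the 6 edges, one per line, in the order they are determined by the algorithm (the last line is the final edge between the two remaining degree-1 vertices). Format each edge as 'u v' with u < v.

Initial degrees: {1:3, 2:2, 3:1, 4:2, 5:1, 6:2, 7:1}
Step 1: smallest deg-1 vertex = 3, p_1 = 1. Add edge {1,3}. Now deg[3]=0, deg[1]=2.
Step 2: smallest deg-1 vertex = 5, p_2 = 2. Add edge {2,5}. Now deg[5]=0, deg[2]=1.
Step 3: smallest deg-1 vertex = 2, p_3 = 6. Add edge {2,6}. Now deg[2]=0, deg[6]=1.
Step 4: smallest deg-1 vertex = 6, p_4 = 1. Add edge {1,6}. Now deg[6]=0, deg[1]=1.
Step 5: smallest deg-1 vertex = 1, p_5 = 4. Add edge {1,4}. Now deg[1]=0, deg[4]=1.
Final: two remaining deg-1 vertices are 4, 7. Add edge {4,7}.

Answer: 1 3
2 5
2 6
1 6
1 4
4 7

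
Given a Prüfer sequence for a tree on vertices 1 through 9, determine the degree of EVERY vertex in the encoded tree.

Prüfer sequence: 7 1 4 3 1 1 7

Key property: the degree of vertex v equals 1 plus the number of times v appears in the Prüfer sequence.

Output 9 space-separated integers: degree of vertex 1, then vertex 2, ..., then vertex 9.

Answer: 4 1 2 2 1 1 3 1 1

Derivation:
p_1 = 7: count[7] becomes 1
p_2 = 1: count[1] becomes 1
p_3 = 4: count[4] becomes 1
p_4 = 3: count[3] becomes 1
p_5 = 1: count[1] becomes 2
p_6 = 1: count[1] becomes 3
p_7 = 7: count[7] becomes 2
Degrees (1 + count): deg[1]=1+3=4, deg[2]=1+0=1, deg[3]=1+1=2, deg[4]=1+1=2, deg[5]=1+0=1, deg[6]=1+0=1, deg[7]=1+2=3, deg[8]=1+0=1, deg[9]=1+0=1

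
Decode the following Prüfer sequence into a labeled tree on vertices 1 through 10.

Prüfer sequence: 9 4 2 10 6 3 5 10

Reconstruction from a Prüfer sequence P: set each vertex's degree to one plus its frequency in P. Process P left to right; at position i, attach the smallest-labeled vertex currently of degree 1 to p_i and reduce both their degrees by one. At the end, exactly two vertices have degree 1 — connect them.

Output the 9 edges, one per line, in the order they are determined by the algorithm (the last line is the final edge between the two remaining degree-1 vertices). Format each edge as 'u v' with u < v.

Answer: 1 9
4 7
2 4
2 10
6 8
3 6
3 5
5 10
9 10

Derivation:
Initial degrees: {1:1, 2:2, 3:2, 4:2, 5:2, 6:2, 7:1, 8:1, 9:2, 10:3}
Step 1: smallest deg-1 vertex = 1, p_1 = 9. Add edge {1,9}. Now deg[1]=0, deg[9]=1.
Step 2: smallest deg-1 vertex = 7, p_2 = 4. Add edge {4,7}. Now deg[7]=0, deg[4]=1.
Step 3: smallest deg-1 vertex = 4, p_3 = 2. Add edge {2,4}. Now deg[4]=0, deg[2]=1.
Step 4: smallest deg-1 vertex = 2, p_4 = 10. Add edge {2,10}. Now deg[2]=0, deg[10]=2.
Step 5: smallest deg-1 vertex = 8, p_5 = 6. Add edge {6,8}. Now deg[8]=0, deg[6]=1.
Step 6: smallest deg-1 vertex = 6, p_6 = 3. Add edge {3,6}. Now deg[6]=0, deg[3]=1.
Step 7: smallest deg-1 vertex = 3, p_7 = 5. Add edge {3,5}. Now deg[3]=0, deg[5]=1.
Step 8: smallest deg-1 vertex = 5, p_8 = 10. Add edge {5,10}. Now deg[5]=0, deg[10]=1.
Final: two remaining deg-1 vertices are 9, 10. Add edge {9,10}.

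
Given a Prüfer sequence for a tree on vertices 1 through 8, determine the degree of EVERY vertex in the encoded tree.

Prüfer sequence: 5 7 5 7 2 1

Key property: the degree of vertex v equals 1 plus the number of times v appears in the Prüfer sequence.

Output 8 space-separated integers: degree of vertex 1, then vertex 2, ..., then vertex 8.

p_1 = 5: count[5] becomes 1
p_2 = 7: count[7] becomes 1
p_3 = 5: count[5] becomes 2
p_4 = 7: count[7] becomes 2
p_5 = 2: count[2] becomes 1
p_6 = 1: count[1] becomes 1
Degrees (1 + count): deg[1]=1+1=2, deg[2]=1+1=2, deg[3]=1+0=1, deg[4]=1+0=1, deg[5]=1+2=3, deg[6]=1+0=1, deg[7]=1+2=3, deg[8]=1+0=1

Answer: 2 2 1 1 3 1 3 1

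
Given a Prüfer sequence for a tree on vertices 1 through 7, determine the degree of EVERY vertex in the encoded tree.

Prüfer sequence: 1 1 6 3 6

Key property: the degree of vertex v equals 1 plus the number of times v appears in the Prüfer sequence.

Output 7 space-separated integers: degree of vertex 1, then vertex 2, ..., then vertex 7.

p_1 = 1: count[1] becomes 1
p_2 = 1: count[1] becomes 2
p_3 = 6: count[6] becomes 1
p_4 = 3: count[3] becomes 1
p_5 = 6: count[6] becomes 2
Degrees (1 + count): deg[1]=1+2=3, deg[2]=1+0=1, deg[3]=1+1=2, deg[4]=1+0=1, deg[5]=1+0=1, deg[6]=1+2=3, deg[7]=1+0=1

Answer: 3 1 2 1 1 3 1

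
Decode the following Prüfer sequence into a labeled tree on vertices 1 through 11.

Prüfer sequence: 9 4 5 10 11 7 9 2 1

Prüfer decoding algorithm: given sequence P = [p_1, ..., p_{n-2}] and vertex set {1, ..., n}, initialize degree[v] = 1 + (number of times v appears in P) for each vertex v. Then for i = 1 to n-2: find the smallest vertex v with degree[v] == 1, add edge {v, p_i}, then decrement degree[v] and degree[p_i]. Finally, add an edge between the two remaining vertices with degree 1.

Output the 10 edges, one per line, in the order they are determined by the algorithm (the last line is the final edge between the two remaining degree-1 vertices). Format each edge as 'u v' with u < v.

Initial degrees: {1:2, 2:2, 3:1, 4:2, 5:2, 6:1, 7:2, 8:1, 9:3, 10:2, 11:2}
Step 1: smallest deg-1 vertex = 3, p_1 = 9. Add edge {3,9}. Now deg[3]=0, deg[9]=2.
Step 2: smallest deg-1 vertex = 6, p_2 = 4. Add edge {4,6}. Now deg[6]=0, deg[4]=1.
Step 3: smallest deg-1 vertex = 4, p_3 = 5. Add edge {4,5}. Now deg[4]=0, deg[5]=1.
Step 4: smallest deg-1 vertex = 5, p_4 = 10. Add edge {5,10}. Now deg[5]=0, deg[10]=1.
Step 5: smallest deg-1 vertex = 8, p_5 = 11. Add edge {8,11}. Now deg[8]=0, deg[11]=1.
Step 6: smallest deg-1 vertex = 10, p_6 = 7. Add edge {7,10}. Now deg[10]=0, deg[7]=1.
Step 7: smallest deg-1 vertex = 7, p_7 = 9. Add edge {7,9}. Now deg[7]=0, deg[9]=1.
Step 8: smallest deg-1 vertex = 9, p_8 = 2. Add edge {2,9}. Now deg[9]=0, deg[2]=1.
Step 9: smallest deg-1 vertex = 2, p_9 = 1. Add edge {1,2}. Now deg[2]=0, deg[1]=1.
Final: two remaining deg-1 vertices are 1, 11. Add edge {1,11}.

Answer: 3 9
4 6
4 5
5 10
8 11
7 10
7 9
2 9
1 2
1 11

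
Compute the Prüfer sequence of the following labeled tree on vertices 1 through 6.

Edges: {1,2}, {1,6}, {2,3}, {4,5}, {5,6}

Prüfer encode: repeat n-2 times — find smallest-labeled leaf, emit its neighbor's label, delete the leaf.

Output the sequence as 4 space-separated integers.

Step 1: leaves = {3,4}. Remove smallest leaf 3, emit neighbor 2.
Step 2: leaves = {2,4}. Remove smallest leaf 2, emit neighbor 1.
Step 3: leaves = {1,4}. Remove smallest leaf 1, emit neighbor 6.
Step 4: leaves = {4,6}. Remove smallest leaf 4, emit neighbor 5.
Done: 2 vertices remain (5, 6). Sequence = [2 1 6 5]

Answer: 2 1 6 5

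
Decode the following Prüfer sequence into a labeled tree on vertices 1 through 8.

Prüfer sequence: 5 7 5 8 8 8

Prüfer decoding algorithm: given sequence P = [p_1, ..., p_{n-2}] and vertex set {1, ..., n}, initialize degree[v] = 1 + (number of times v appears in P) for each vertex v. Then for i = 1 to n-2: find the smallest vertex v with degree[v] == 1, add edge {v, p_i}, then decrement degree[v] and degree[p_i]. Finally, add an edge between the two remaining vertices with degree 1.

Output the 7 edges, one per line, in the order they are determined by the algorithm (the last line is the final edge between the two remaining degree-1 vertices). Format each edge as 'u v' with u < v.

Initial degrees: {1:1, 2:1, 3:1, 4:1, 5:3, 6:1, 7:2, 8:4}
Step 1: smallest deg-1 vertex = 1, p_1 = 5. Add edge {1,5}. Now deg[1]=0, deg[5]=2.
Step 2: smallest deg-1 vertex = 2, p_2 = 7. Add edge {2,7}. Now deg[2]=0, deg[7]=1.
Step 3: smallest deg-1 vertex = 3, p_3 = 5. Add edge {3,5}. Now deg[3]=0, deg[5]=1.
Step 4: smallest deg-1 vertex = 4, p_4 = 8. Add edge {4,8}. Now deg[4]=0, deg[8]=3.
Step 5: smallest deg-1 vertex = 5, p_5 = 8. Add edge {5,8}. Now deg[5]=0, deg[8]=2.
Step 6: smallest deg-1 vertex = 6, p_6 = 8. Add edge {6,8}. Now deg[6]=0, deg[8]=1.
Final: two remaining deg-1 vertices are 7, 8. Add edge {7,8}.

Answer: 1 5
2 7
3 5
4 8
5 8
6 8
7 8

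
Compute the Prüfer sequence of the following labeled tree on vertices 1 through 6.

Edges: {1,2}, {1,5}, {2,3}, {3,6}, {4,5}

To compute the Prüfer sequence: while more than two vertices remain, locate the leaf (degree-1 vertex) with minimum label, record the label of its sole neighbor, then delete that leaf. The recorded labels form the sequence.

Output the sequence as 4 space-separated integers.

Step 1: leaves = {4,6}. Remove smallest leaf 4, emit neighbor 5.
Step 2: leaves = {5,6}. Remove smallest leaf 5, emit neighbor 1.
Step 3: leaves = {1,6}. Remove smallest leaf 1, emit neighbor 2.
Step 4: leaves = {2,6}. Remove smallest leaf 2, emit neighbor 3.
Done: 2 vertices remain (3, 6). Sequence = [5 1 2 3]

Answer: 5 1 2 3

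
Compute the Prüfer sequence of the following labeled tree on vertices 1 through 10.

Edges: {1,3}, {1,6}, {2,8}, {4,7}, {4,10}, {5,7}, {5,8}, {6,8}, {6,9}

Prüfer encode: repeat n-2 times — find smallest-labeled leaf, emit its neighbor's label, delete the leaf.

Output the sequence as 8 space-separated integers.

Answer: 8 1 6 6 8 5 7 4

Derivation:
Step 1: leaves = {2,3,9,10}. Remove smallest leaf 2, emit neighbor 8.
Step 2: leaves = {3,9,10}. Remove smallest leaf 3, emit neighbor 1.
Step 3: leaves = {1,9,10}. Remove smallest leaf 1, emit neighbor 6.
Step 4: leaves = {9,10}. Remove smallest leaf 9, emit neighbor 6.
Step 5: leaves = {6,10}. Remove smallest leaf 6, emit neighbor 8.
Step 6: leaves = {8,10}. Remove smallest leaf 8, emit neighbor 5.
Step 7: leaves = {5,10}. Remove smallest leaf 5, emit neighbor 7.
Step 8: leaves = {7,10}. Remove smallest leaf 7, emit neighbor 4.
Done: 2 vertices remain (4, 10). Sequence = [8 1 6 6 8 5 7 4]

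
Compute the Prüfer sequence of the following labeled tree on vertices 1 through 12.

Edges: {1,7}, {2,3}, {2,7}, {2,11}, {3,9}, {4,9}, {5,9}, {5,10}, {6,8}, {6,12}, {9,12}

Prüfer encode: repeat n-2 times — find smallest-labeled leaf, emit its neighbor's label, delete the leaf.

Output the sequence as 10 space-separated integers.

Answer: 7 9 2 6 12 5 9 2 3 9

Derivation:
Step 1: leaves = {1,4,8,10,11}. Remove smallest leaf 1, emit neighbor 7.
Step 2: leaves = {4,7,8,10,11}. Remove smallest leaf 4, emit neighbor 9.
Step 3: leaves = {7,8,10,11}. Remove smallest leaf 7, emit neighbor 2.
Step 4: leaves = {8,10,11}. Remove smallest leaf 8, emit neighbor 6.
Step 5: leaves = {6,10,11}. Remove smallest leaf 6, emit neighbor 12.
Step 6: leaves = {10,11,12}. Remove smallest leaf 10, emit neighbor 5.
Step 7: leaves = {5,11,12}. Remove smallest leaf 5, emit neighbor 9.
Step 8: leaves = {11,12}. Remove smallest leaf 11, emit neighbor 2.
Step 9: leaves = {2,12}. Remove smallest leaf 2, emit neighbor 3.
Step 10: leaves = {3,12}. Remove smallest leaf 3, emit neighbor 9.
Done: 2 vertices remain (9, 12). Sequence = [7 9 2 6 12 5 9 2 3 9]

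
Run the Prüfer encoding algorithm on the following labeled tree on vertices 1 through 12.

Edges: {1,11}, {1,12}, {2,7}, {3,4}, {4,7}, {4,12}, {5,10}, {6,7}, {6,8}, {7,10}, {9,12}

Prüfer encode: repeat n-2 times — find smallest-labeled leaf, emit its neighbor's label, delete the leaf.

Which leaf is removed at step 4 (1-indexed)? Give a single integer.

Step 1: current leaves = {2,3,5,8,9,11}. Remove leaf 2 (neighbor: 7).
Step 2: current leaves = {3,5,8,9,11}. Remove leaf 3 (neighbor: 4).
Step 3: current leaves = {5,8,9,11}. Remove leaf 5 (neighbor: 10).
Step 4: current leaves = {8,9,10,11}. Remove leaf 8 (neighbor: 6).

Answer: 8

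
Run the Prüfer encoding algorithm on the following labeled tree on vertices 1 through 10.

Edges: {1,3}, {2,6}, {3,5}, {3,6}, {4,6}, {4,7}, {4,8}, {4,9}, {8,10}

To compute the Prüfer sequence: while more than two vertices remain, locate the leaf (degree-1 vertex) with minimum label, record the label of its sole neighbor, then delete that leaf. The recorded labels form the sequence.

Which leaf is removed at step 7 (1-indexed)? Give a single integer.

Step 1: current leaves = {1,2,5,7,9,10}. Remove leaf 1 (neighbor: 3).
Step 2: current leaves = {2,5,7,9,10}. Remove leaf 2 (neighbor: 6).
Step 3: current leaves = {5,7,9,10}. Remove leaf 5 (neighbor: 3).
Step 4: current leaves = {3,7,9,10}. Remove leaf 3 (neighbor: 6).
Step 5: current leaves = {6,7,9,10}. Remove leaf 6 (neighbor: 4).
Step 6: current leaves = {7,9,10}. Remove leaf 7 (neighbor: 4).
Step 7: current leaves = {9,10}. Remove leaf 9 (neighbor: 4).

Answer: 9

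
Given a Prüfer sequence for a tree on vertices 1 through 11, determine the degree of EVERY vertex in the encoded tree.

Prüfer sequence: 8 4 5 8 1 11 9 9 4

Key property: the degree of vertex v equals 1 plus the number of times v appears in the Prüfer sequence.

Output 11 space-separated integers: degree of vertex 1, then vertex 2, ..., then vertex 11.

Answer: 2 1 1 3 2 1 1 3 3 1 2

Derivation:
p_1 = 8: count[8] becomes 1
p_2 = 4: count[4] becomes 1
p_3 = 5: count[5] becomes 1
p_4 = 8: count[8] becomes 2
p_5 = 1: count[1] becomes 1
p_6 = 11: count[11] becomes 1
p_7 = 9: count[9] becomes 1
p_8 = 9: count[9] becomes 2
p_9 = 4: count[4] becomes 2
Degrees (1 + count): deg[1]=1+1=2, deg[2]=1+0=1, deg[3]=1+0=1, deg[4]=1+2=3, deg[5]=1+1=2, deg[6]=1+0=1, deg[7]=1+0=1, deg[8]=1+2=3, deg[9]=1+2=3, deg[10]=1+0=1, deg[11]=1+1=2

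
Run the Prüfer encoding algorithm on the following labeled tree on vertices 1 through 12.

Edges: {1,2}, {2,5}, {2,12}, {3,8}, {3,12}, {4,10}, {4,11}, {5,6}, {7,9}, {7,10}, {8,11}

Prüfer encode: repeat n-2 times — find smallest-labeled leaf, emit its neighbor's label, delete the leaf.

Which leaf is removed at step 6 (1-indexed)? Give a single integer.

Step 1: current leaves = {1,6,9}. Remove leaf 1 (neighbor: 2).
Step 2: current leaves = {6,9}. Remove leaf 6 (neighbor: 5).
Step 3: current leaves = {5,9}. Remove leaf 5 (neighbor: 2).
Step 4: current leaves = {2,9}. Remove leaf 2 (neighbor: 12).
Step 5: current leaves = {9,12}. Remove leaf 9 (neighbor: 7).
Step 6: current leaves = {7,12}. Remove leaf 7 (neighbor: 10).

Answer: 7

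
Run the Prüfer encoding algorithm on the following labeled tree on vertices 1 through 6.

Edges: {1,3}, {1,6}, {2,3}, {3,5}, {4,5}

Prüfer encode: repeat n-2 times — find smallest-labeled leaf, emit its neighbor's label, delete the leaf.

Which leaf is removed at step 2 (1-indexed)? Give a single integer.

Step 1: current leaves = {2,4,6}. Remove leaf 2 (neighbor: 3).
Step 2: current leaves = {4,6}. Remove leaf 4 (neighbor: 5).

Answer: 4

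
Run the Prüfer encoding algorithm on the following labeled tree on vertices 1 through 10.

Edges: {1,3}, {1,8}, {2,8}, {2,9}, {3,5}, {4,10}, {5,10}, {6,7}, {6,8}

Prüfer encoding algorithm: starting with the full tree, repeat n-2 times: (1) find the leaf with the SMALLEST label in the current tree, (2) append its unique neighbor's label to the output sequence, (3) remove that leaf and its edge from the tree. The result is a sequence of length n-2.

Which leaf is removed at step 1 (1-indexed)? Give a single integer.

Step 1: current leaves = {4,7,9}. Remove leaf 4 (neighbor: 10).

Answer: 4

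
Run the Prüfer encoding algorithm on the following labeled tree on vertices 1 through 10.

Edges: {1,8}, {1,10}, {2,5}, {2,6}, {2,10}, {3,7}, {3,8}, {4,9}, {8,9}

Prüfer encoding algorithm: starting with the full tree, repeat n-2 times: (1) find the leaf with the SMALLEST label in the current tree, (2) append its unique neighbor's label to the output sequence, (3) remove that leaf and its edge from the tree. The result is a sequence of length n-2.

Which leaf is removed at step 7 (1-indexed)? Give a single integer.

Answer: 9

Derivation:
Step 1: current leaves = {4,5,6,7}. Remove leaf 4 (neighbor: 9).
Step 2: current leaves = {5,6,7,9}. Remove leaf 5 (neighbor: 2).
Step 3: current leaves = {6,7,9}. Remove leaf 6 (neighbor: 2).
Step 4: current leaves = {2,7,9}. Remove leaf 2 (neighbor: 10).
Step 5: current leaves = {7,9,10}. Remove leaf 7 (neighbor: 3).
Step 6: current leaves = {3,9,10}. Remove leaf 3 (neighbor: 8).
Step 7: current leaves = {9,10}. Remove leaf 9 (neighbor: 8).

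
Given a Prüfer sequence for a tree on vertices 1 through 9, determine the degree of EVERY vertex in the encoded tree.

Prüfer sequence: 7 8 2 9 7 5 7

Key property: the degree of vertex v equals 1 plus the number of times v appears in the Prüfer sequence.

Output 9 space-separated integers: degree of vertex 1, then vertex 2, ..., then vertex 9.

p_1 = 7: count[7] becomes 1
p_2 = 8: count[8] becomes 1
p_3 = 2: count[2] becomes 1
p_4 = 9: count[9] becomes 1
p_5 = 7: count[7] becomes 2
p_6 = 5: count[5] becomes 1
p_7 = 7: count[7] becomes 3
Degrees (1 + count): deg[1]=1+0=1, deg[2]=1+1=2, deg[3]=1+0=1, deg[4]=1+0=1, deg[5]=1+1=2, deg[6]=1+0=1, deg[7]=1+3=4, deg[8]=1+1=2, deg[9]=1+1=2

Answer: 1 2 1 1 2 1 4 2 2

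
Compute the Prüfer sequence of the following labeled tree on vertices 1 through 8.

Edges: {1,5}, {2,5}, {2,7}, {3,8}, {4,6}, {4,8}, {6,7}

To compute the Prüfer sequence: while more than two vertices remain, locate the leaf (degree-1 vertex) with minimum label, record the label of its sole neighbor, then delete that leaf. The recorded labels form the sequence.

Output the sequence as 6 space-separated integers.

Step 1: leaves = {1,3}. Remove smallest leaf 1, emit neighbor 5.
Step 2: leaves = {3,5}. Remove smallest leaf 3, emit neighbor 8.
Step 3: leaves = {5,8}. Remove smallest leaf 5, emit neighbor 2.
Step 4: leaves = {2,8}. Remove smallest leaf 2, emit neighbor 7.
Step 5: leaves = {7,8}. Remove smallest leaf 7, emit neighbor 6.
Step 6: leaves = {6,8}. Remove smallest leaf 6, emit neighbor 4.
Done: 2 vertices remain (4, 8). Sequence = [5 8 2 7 6 4]

Answer: 5 8 2 7 6 4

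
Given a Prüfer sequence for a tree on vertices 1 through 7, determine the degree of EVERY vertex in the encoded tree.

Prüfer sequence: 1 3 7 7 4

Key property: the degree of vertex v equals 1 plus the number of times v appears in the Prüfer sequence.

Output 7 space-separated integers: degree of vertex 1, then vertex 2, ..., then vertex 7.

p_1 = 1: count[1] becomes 1
p_2 = 3: count[3] becomes 1
p_3 = 7: count[7] becomes 1
p_4 = 7: count[7] becomes 2
p_5 = 4: count[4] becomes 1
Degrees (1 + count): deg[1]=1+1=2, deg[2]=1+0=1, deg[3]=1+1=2, deg[4]=1+1=2, deg[5]=1+0=1, deg[6]=1+0=1, deg[7]=1+2=3

Answer: 2 1 2 2 1 1 3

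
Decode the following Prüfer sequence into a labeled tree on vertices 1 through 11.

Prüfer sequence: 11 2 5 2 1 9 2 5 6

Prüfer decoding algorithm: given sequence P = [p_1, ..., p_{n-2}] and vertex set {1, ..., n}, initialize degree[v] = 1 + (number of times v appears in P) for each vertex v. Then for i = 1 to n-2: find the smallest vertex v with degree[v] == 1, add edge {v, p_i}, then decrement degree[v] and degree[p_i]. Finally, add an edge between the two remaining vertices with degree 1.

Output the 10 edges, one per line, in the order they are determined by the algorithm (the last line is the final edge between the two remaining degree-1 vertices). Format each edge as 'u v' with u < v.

Answer: 3 11
2 4
5 7
2 8
1 10
1 9
2 9
2 5
5 6
6 11

Derivation:
Initial degrees: {1:2, 2:4, 3:1, 4:1, 5:3, 6:2, 7:1, 8:1, 9:2, 10:1, 11:2}
Step 1: smallest deg-1 vertex = 3, p_1 = 11. Add edge {3,11}. Now deg[3]=0, deg[11]=1.
Step 2: smallest deg-1 vertex = 4, p_2 = 2. Add edge {2,4}. Now deg[4]=0, deg[2]=3.
Step 3: smallest deg-1 vertex = 7, p_3 = 5. Add edge {5,7}. Now deg[7]=0, deg[5]=2.
Step 4: smallest deg-1 vertex = 8, p_4 = 2. Add edge {2,8}. Now deg[8]=0, deg[2]=2.
Step 5: smallest deg-1 vertex = 10, p_5 = 1. Add edge {1,10}. Now deg[10]=0, deg[1]=1.
Step 6: smallest deg-1 vertex = 1, p_6 = 9. Add edge {1,9}. Now deg[1]=0, deg[9]=1.
Step 7: smallest deg-1 vertex = 9, p_7 = 2. Add edge {2,9}. Now deg[9]=0, deg[2]=1.
Step 8: smallest deg-1 vertex = 2, p_8 = 5. Add edge {2,5}. Now deg[2]=0, deg[5]=1.
Step 9: smallest deg-1 vertex = 5, p_9 = 6. Add edge {5,6}. Now deg[5]=0, deg[6]=1.
Final: two remaining deg-1 vertices are 6, 11. Add edge {6,11}.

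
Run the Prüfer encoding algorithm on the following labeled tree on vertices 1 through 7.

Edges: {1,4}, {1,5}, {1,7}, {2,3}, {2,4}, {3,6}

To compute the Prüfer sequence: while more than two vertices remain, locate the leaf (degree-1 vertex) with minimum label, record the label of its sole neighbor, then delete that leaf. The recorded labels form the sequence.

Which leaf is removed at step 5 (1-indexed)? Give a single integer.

Step 1: current leaves = {5,6,7}. Remove leaf 5 (neighbor: 1).
Step 2: current leaves = {6,7}. Remove leaf 6 (neighbor: 3).
Step 3: current leaves = {3,7}. Remove leaf 3 (neighbor: 2).
Step 4: current leaves = {2,7}. Remove leaf 2 (neighbor: 4).
Step 5: current leaves = {4,7}. Remove leaf 4 (neighbor: 1).

Answer: 4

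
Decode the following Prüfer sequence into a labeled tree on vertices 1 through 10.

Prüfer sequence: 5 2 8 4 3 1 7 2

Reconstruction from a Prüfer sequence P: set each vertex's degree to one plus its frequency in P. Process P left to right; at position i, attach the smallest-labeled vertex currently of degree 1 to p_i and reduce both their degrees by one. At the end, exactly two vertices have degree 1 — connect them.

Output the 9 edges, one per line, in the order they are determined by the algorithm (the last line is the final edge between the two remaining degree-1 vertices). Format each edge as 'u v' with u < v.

Answer: 5 6
2 5
8 9
4 8
3 4
1 3
1 7
2 7
2 10

Derivation:
Initial degrees: {1:2, 2:3, 3:2, 4:2, 5:2, 6:1, 7:2, 8:2, 9:1, 10:1}
Step 1: smallest deg-1 vertex = 6, p_1 = 5. Add edge {5,6}. Now deg[6]=0, deg[5]=1.
Step 2: smallest deg-1 vertex = 5, p_2 = 2. Add edge {2,5}. Now deg[5]=0, deg[2]=2.
Step 3: smallest deg-1 vertex = 9, p_3 = 8. Add edge {8,9}. Now deg[9]=0, deg[8]=1.
Step 4: smallest deg-1 vertex = 8, p_4 = 4. Add edge {4,8}. Now deg[8]=0, deg[4]=1.
Step 5: smallest deg-1 vertex = 4, p_5 = 3. Add edge {3,4}. Now deg[4]=0, deg[3]=1.
Step 6: smallest deg-1 vertex = 3, p_6 = 1. Add edge {1,3}. Now deg[3]=0, deg[1]=1.
Step 7: smallest deg-1 vertex = 1, p_7 = 7. Add edge {1,7}. Now deg[1]=0, deg[7]=1.
Step 8: smallest deg-1 vertex = 7, p_8 = 2. Add edge {2,7}. Now deg[7]=0, deg[2]=1.
Final: two remaining deg-1 vertices are 2, 10. Add edge {2,10}.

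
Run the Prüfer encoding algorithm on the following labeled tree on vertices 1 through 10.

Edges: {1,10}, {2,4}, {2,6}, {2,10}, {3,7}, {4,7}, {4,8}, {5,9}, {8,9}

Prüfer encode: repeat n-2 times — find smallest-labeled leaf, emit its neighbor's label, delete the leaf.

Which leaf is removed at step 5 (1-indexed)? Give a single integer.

Answer: 7

Derivation:
Step 1: current leaves = {1,3,5,6}. Remove leaf 1 (neighbor: 10).
Step 2: current leaves = {3,5,6,10}. Remove leaf 3 (neighbor: 7).
Step 3: current leaves = {5,6,7,10}. Remove leaf 5 (neighbor: 9).
Step 4: current leaves = {6,7,9,10}. Remove leaf 6 (neighbor: 2).
Step 5: current leaves = {7,9,10}. Remove leaf 7 (neighbor: 4).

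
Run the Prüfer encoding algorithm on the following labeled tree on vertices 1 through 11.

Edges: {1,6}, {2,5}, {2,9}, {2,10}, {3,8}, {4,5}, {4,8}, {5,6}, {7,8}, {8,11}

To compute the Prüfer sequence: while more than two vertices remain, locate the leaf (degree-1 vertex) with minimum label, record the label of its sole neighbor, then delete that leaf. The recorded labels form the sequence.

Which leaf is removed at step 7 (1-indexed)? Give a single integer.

Answer: 2

Derivation:
Step 1: current leaves = {1,3,7,9,10,11}. Remove leaf 1 (neighbor: 6).
Step 2: current leaves = {3,6,7,9,10,11}. Remove leaf 3 (neighbor: 8).
Step 3: current leaves = {6,7,9,10,11}. Remove leaf 6 (neighbor: 5).
Step 4: current leaves = {7,9,10,11}. Remove leaf 7 (neighbor: 8).
Step 5: current leaves = {9,10,11}. Remove leaf 9 (neighbor: 2).
Step 6: current leaves = {10,11}. Remove leaf 10 (neighbor: 2).
Step 7: current leaves = {2,11}. Remove leaf 2 (neighbor: 5).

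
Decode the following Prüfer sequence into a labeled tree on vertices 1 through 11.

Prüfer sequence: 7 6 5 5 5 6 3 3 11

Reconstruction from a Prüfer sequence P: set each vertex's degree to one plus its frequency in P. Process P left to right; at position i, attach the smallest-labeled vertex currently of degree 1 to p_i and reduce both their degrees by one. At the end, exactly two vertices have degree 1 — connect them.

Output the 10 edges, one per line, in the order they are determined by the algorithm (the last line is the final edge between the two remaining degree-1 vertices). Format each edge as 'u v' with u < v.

Answer: 1 7
2 6
4 5
5 7
5 8
5 6
3 6
3 9
3 11
10 11

Derivation:
Initial degrees: {1:1, 2:1, 3:3, 4:1, 5:4, 6:3, 7:2, 8:1, 9:1, 10:1, 11:2}
Step 1: smallest deg-1 vertex = 1, p_1 = 7. Add edge {1,7}. Now deg[1]=0, deg[7]=1.
Step 2: smallest deg-1 vertex = 2, p_2 = 6. Add edge {2,6}. Now deg[2]=0, deg[6]=2.
Step 3: smallest deg-1 vertex = 4, p_3 = 5. Add edge {4,5}. Now deg[4]=0, deg[5]=3.
Step 4: smallest deg-1 vertex = 7, p_4 = 5. Add edge {5,7}. Now deg[7]=0, deg[5]=2.
Step 5: smallest deg-1 vertex = 8, p_5 = 5. Add edge {5,8}. Now deg[8]=0, deg[5]=1.
Step 6: smallest deg-1 vertex = 5, p_6 = 6. Add edge {5,6}. Now deg[5]=0, deg[6]=1.
Step 7: smallest deg-1 vertex = 6, p_7 = 3. Add edge {3,6}. Now deg[6]=0, deg[3]=2.
Step 8: smallest deg-1 vertex = 9, p_8 = 3. Add edge {3,9}. Now deg[9]=0, deg[3]=1.
Step 9: smallest deg-1 vertex = 3, p_9 = 11. Add edge {3,11}. Now deg[3]=0, deg[11]=1.
Final: two remaining deg-1 vertices are 10, 11. Add edge {10,11}.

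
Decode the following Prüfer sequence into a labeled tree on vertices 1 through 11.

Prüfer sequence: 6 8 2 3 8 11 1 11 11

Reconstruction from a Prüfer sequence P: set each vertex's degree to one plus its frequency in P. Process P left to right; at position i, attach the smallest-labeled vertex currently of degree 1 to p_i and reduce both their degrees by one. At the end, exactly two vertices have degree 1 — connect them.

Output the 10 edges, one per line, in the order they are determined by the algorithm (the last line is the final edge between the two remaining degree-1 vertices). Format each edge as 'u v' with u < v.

Answer: 4 6
5 8
2 6
2 3
3 8
7 11
1 8
1 11
9 11
10 11

Derivation:
Initial degrees: {1:2, 2:2, 3:2, 4:1, 5:1, 6:2, 7:1, 8:3, 9:1, 10:1, 11:4}
Step 1: smallest deg-1 vertex = 4, p_1 = 6. Add edge {4,6}. Now deg[4]=0, deg[6]=1.
Step 2: smallest deg-1 vertex = 5, p_2 = 8. Add edge {5,8}. Now deg[5]=0, deg[8]=2.
Step 3: smallest deg-1 vertex = 6, p_3 = 2. Add edge {2,6}. Now deg[6]=0, deg[2]=1.
Step 4: smallest deg-1 vertex = 2, p_4 = 3. Add edge {2,3}. Now deg[2]=0, deg[3]=1.
Step 5: smallest deg-1 vertex = 3, p_5 = 8. Add edge {3,8}. Now deg[3]=0, deg[8]=1.
Step 6: smallest deg-1 vertex = 7, p_6 = 11. Add edge {7,11}. Now deg[7]=0, deg[11]=3.
Step 7: smallest deg-1 vertex = 8, p_7 = 1. Add edge {1,8}. Now deg[8]=0, deg[1]=1.
Step 8: smallest deg-1 vertex = 1, p_8 = 11. Add edge {1,11}. Now deg[1]=0, deg[11]=2.
Step 9: smallest deg-1 vertex = 9, p_9 = 11. Add edge {9,11}. Now deg[9]=0, deg[11]=1.
Final: two remaining deg-1 vertices are 10, 11. Add edge {10,11}.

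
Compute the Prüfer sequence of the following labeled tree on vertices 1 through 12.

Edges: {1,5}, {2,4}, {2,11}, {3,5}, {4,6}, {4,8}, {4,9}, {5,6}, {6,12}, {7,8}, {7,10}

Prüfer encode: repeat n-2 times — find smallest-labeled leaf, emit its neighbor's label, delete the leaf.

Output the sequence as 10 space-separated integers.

Step 1: leaves = {1,3,9,10,11,12}. Remove smallest leaf 1, emit neighbor 5.
Step 2: leaves = {3,9,10,11,12}. Remove smallest leaf 3, emit neighbor 5.
Step 3: leaves = {5,9,10,11,12}. Remove smallest leaf 5, emit neighbor 6.
Step 4: leaves = {9,10,11,12}. Remove smallest leaf 9, emit neighbor 4.
Step 5: leaves = {10,11,12}. Remove smallest leaf 10, emit neighbor 7.
Step 6: leaves = {7,11,12}. Remove smallest leaf 7, emit neighbor 8.
Step 7: leaves = {8,11,12}. Remove smallest leaf 8, emit neighbor 4.
Step 8: leaves = {11,12}. Remove smallest leaf 11, emit neighbor 2.
Step 9: leaves = {2,12}. Remove smallest leaf 2, emit neighbor 4.
Step 10: leaves = {4,12}. Remove smallest leaf 4, emit neighbor 6.
Done: 2 vertices remain (6, 12). Sequence = [5 5 6 4 7 8 4 2 4 6]

Answer: 5 5 6 4 7 8 4 2 4 6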